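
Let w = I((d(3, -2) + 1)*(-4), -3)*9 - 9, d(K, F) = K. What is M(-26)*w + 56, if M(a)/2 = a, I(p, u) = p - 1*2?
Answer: 8948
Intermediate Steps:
I(p, u) = -2 + p (I(p, u) = p - 2 = -2 + p)
M(a) = 2*a
w = -171 (w = (-2 + (3 + 1)*(-4))*9 - 9 = (-2 + 4*(-4))*9 - 9 = (-2 - 16)*9 - 9 = -18*9 - 9 = -162 - 9 = -171)
M(-26)*w + 56 = (2*(-26))*(-171) + 56 = -52*(-171) + 56 = 8892 + 56 = 8948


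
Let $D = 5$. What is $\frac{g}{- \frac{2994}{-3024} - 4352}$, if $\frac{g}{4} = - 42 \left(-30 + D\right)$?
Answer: $- \frac{2116800}{2192909} \approx -0.96529$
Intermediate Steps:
$g = 4200$ ($g = 4 \left(- 42 \left(-30 + 5\right)\right) = 4 \left(\left(-42\right) \left(-25\right)\right) = 4 \cdot 1050 = 4200$)
$\frac{g}{- \frac{2994}{-3024} - 4352} = \frac{4200}{- \frac{2994}{-3024} - 4352} = \frac{4200}{\left(-2994\right) \left(- \frac{1}{3024}\right) - 4352} = \frac{4200}{\frac{499}{504} - 4352} = \frac{4200}{- \frac{2192909}{504}} = 4200 \left(- \frac{504}{2192909}\right) = - \frac{2116800}{2192909}$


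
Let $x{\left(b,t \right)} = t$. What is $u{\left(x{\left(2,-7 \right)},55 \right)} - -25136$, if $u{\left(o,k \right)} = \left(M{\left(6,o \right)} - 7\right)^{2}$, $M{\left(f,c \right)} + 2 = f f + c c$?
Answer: $30912$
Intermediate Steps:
$M{\left(f,c \right)} = -2 + c^{2} + f^{2}$ ($M{\left(f,c \right)} = -2 + \left(f f + c c\right) = -2 + \left(f^{2} + c^{2}\right) = -2 + \left(c^{2} + f^{2}\right) = -2 + c^{2} + f^{2}$)
$u{\left(o,k \right)} = \left(27 + o^{2}\right)^{2}$ ($u{\left(o,k \right)} = \left(\left(-2 + o^{2} + 6^{2}\right) - 7\right)^{2} = \left(\left(-2 + o^{2} + 36\right) - 7\right)^{2} = \left(\left(34 + o^{2}\right) - 7\right)^{2} = \left(27 + o^{2}\right)^{2}$)
$u{\left(x{\left(2,-7 \right)},55 \right)} - -25136 = \left(27 + \left(-7\right)^{2}\right)^{2} - -25136 = \left(27 + 49\right)^{2} + 25136 = 76^{2} + 25136 = 5776 + 25136 = 30912$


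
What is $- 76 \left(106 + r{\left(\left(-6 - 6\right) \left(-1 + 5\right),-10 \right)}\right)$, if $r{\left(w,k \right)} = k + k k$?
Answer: $-14896$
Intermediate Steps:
$r{\left(w,k \right)} = k + k^{2}$
$- 76 \left(106 + r{\left(\left(-6 - 6\right) \left(-1 + 5\right),-10 \right)}\right) = - 76 \left(106 - 10 \left(1 - 10\right)\right) = - 76 \left(106 - -90\right) = - 76 \left(106 + 90\right) = \left(-76\right) 196 = -14896$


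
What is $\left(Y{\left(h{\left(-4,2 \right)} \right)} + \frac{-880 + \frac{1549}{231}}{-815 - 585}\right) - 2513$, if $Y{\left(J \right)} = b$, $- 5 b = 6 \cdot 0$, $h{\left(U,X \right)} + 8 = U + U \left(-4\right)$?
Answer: $- \frac{812502469}{323400} \approx -2512.4$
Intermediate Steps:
$h{\left(U,X \right)} = -8 - 3 U$ ($h{\left(U,X \right)} = -8 + \left(U + U \left(-4\right)\right) = -8 + \left(U - 4 U\right) = -8 - 3 U$)
$b = 0$ ($b = - \frac{6 \cdot 0}{5} = \left(- \frac{1}{5}\right) 0 = 0$)
$Y{\left(J \right)} = 0$
$\left(Y{\left(h{\left(-4,2 \right)} \right)} + \frac{-880 + \frac{1549}{231}}{-815 - 585}\right) - 2513 = \left(0 + \frac{-880 + \frac{1549}{231}}{-815 - 585}\right) - 2513 = \left(0 + \frac{-880 + 1549 \cdot \frac{1}{231}}{-1400}\right) - 2513 = \left(0 + \left(-880 + \frac{1549}{231}\right) \left(- \frac{1}{1400}\right)\right) - 2513 = \left(0 - - \frac{201731}{323400}\right) - 2513 = \left(0 + \frac{201731}{323400}\right) - 2513 = \frac{201731}{323400} - 2513 = - \frac{812502469}{323400}$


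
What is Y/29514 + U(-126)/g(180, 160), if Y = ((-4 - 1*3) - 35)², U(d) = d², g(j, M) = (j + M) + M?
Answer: 19560261/614875 ≈ 31.812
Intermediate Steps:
g(j, M) = j + 2*M (g(j, M) = (M + j) + M = j + 2*M)
Y = 1764 (Y = ((-4 - 3) - 35)² = (-7 - 35)² = (-42)² = 1764)
Y/29514 + U(-126)/g(180, 160) = 1764/29514 + (-126)²/(180 + 2*160) = 1764*(1/29514) + 15876/(180 + 320) = 294/4919 + 15876/500 = 294/4919 + 15876*(1/500) = 294/4919 + 3969/125 = 19560261/614875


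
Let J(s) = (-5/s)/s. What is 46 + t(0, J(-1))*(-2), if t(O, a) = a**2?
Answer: -4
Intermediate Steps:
J(s) = -5/s**2
46 + t(0, J(-1))*(-2) = 46 + (-5/(-1)**2)**2*(-2) = 46 + (-5*1)**2*(-2) = 46 + (-5)**2*(-2) = 46 + 25*(-2) = 46 - 50 = -4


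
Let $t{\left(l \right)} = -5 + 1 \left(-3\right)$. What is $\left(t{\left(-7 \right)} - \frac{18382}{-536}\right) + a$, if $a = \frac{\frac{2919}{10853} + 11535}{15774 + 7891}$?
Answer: $\frac{1843476547947}{68832113660} \approx 26.782$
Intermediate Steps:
$t{\left(l \right)} = -8$ ($t{\left(l \right)} = -5 - 3 = -8$)
$a = \frac{125192274}{256836245}$ ($a = \frac{2919 \cdot \frac{1}{10853} + 11535}{23665} = \left(\frac{2919}{10853} + 11535\right) \frac{1}{23665} = \frac{125192274}{10853} \cdot \frac{1}{23665} = \frac{125192274}{256836245} \approx 0.48744$)
$\left(t{\left(-7 \right)} - \frac{18382}{-536}\right) + a = \left(-8 - \frac{18382}{-536}\right) + \frac{125192274}{256836245} = \left(-8 - - \frac{9191}{268}\right) + \frac{125192274}{256836245} = \left(-8 + \frac{9191}{268}\right) + \frac{125192274}{256836245} = \frac{7047}{268} + \frac{125192274}{256836245} = \frac{1843476547947}{68832113660}$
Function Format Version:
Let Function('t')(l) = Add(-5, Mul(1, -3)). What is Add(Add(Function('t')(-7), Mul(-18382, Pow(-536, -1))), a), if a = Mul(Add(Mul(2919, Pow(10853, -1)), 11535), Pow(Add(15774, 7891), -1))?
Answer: Rational(1843476547947, 68832113660) ≈ 26.782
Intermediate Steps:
Function('t')(l) = -8 (Function('t')(l) = Add(-5, -3) = -8)
a = Rational(125192274, 256836245) (a = Mul(Add(Mul(2919, Rational(1, 10853)), 11535), Pow(23665, -1)) = Mul(Add(Rational(2919, 10853), 11535), Rational(1, 23665)) = Mul(Rational(125192274, 10853), Rational(1, 23665)) = Rational(125192274, 256836245) ≈ 0.48744)
Add(Add(Function('t')(-7), Mul(-18382, Pow(-536, -1))), a) = Add(Add(-8, Mul(-18382, Pow(-536, -1))), Rational(125192274, 256836245)) = Add(Add(-8, Mul(-18382, Rational(-1, 536))), Rational(125192274, 256836245)) = Add(Add(-8, Rational(9191, 268)), Rational(125192274, 256836245)) = Add(Rational(7047, 268), Rational(125192274, 256836245)) = Rational(1843476547947, 68832113660)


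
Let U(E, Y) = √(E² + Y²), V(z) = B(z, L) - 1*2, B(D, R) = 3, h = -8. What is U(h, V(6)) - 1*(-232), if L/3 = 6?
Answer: 232 + √65 ≈ 240.06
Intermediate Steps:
L = 18 (L = 3*6 = 18)
V(z) = 1 (V(z) = 3 - 1*2 = 3 - 2 = 1)
U(h, V(6)) - 1*(-232) = √((-8)² + 1²) - 1*(-232) = √(64 + 1) + 232 = √65 + 232 = 232 + √65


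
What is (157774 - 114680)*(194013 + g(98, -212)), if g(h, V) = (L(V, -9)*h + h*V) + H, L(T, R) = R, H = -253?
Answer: 7416563588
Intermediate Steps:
g(h, V) = -253 - 9*h + V*h (g(h, V) = (-9*h + h*V) - 253 = (-9*h + V*h) - 253 = -253 - 9*h + V*h)
(157774 - 114680)*(194013 + g(98, -212)) = (157774 - 114680)*(194013 + (-253 - 9*98 - 212*98)) = 43094*(194013 + (-253 - 882 - 20776)) = 43094*(194013 - 21911) = 43094*172102 = 7416563588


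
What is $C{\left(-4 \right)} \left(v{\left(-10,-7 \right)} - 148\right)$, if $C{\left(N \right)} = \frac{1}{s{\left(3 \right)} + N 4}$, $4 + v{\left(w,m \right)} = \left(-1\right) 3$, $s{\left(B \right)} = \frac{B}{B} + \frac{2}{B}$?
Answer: $\frac{465}{43} \approx 10.814$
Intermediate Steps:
$s{\left(B \right)} = 1 + \frac{2}{B}$
$v{\left(w,m \right)} = -7$ ($v{\left(w,m \right)} = -4 - 3 = -7$)
$C{\left(N \right)} = \frac{1}{\frac{5}{3} + 4 N}$ ($C{\left(N \right)} = \frac{1}{\frac{2 + 3}{3} + N 4} = \frac{1}{\frac{1}{3} \cdot 5 + 4 N} = \frac{1}{\frac{5}{3} + 4 N}$)
$C{\left(-4 \right)} \left(v{\left(-10,-7 \right)} - 148\right) = \frac{3}{5 + 12 \left(-4\right)} \left(-7 - 148\right) = \frac{3}{5 - 48} \left(-155\right) = \frac{3}{-43} \left(-155\right) = 3 \left(- \frac{1}{43}\right) \left(-155\right) = \left(- \frac{3}{43}\right) \left(-155\right) = \frac{465}{43}$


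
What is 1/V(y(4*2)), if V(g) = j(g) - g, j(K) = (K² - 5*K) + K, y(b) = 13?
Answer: 1/104 ≈ 0.0096154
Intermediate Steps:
j(K) = K² - 4*K
V(g) = -g + g*(-4 + g) (V(g) = g*(-4 + g) - g = -g + g*(-4 + g))
1/V(y(4*2)) = 1/(13*(-5 + 13)) = 1/(13*8) = 1/104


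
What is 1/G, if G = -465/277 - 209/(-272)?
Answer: -75344/68587 ≈ -1.0985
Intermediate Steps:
G = -68587/75344 (G = -465*1/277 - 209*(-1/272) = -465/277 + 209/272 = -68587/75344 ≈ -0.91032)
1/G = 1/(-68587/75344) = -75344/68587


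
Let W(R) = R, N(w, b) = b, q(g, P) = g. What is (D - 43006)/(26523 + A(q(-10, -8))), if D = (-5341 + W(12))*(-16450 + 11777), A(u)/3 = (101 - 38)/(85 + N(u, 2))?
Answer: 720922919/769230 ≈ 937.20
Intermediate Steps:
A(u) = 63/29 (A(u) = 3*((101 - 38)/(85 + 2)) = 3*(63/87) = 3*(63*(1/87)) = 3*(21/29) = 63/29)
D = 24902417 (D = (-5341 + 12)*(-16450 + 11777) = -5329*(-4673) = 24902417)
(D - 43006)/(26523 + A(q(-10, -8))) = (24902417 - 43006)/(26523 + 63/29) = 24859411/(769230/29) = 24859411*(29/769230) = 720922919/769230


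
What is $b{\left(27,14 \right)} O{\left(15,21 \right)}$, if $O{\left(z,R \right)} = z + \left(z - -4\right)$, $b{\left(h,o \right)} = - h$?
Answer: $-918$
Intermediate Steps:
$O{\left(z,R \right)} = 4 + 2 z$ ($O{\left(z,R \right)} = z + \left(z + 4\right) = z + \left(4 + z\right) = 4 + 2 z$)
$b{\left(27,14 \right)} O{\left(15,21 \right)} = \left(-1\right) 27 \left(4 + 2 \cdot 15\right) = - 27 \left(4 + 30\right) = \left(-27\right) 34 = -918$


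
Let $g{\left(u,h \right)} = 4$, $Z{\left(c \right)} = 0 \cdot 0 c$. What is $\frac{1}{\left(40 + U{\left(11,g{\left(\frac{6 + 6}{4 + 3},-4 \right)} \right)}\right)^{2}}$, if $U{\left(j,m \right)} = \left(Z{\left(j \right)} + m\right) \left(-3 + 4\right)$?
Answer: $\frac{1}{1936} \approx 0.00051653$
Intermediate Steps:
$Z{\left(c \right)} = 0$ ($Z{\left(c \right)} = 0 c = 0$)
$U{\left(j,m \right)} = m$ ($U{\left(j,m \right)} = \left(0 + m\right) \left(-3 + 4\right) = m 1 = m$)
$\frac{1}{\left(40 + U{\left(11,g{\left(\frac{6 + 6}{4 + 3},-4 \right)} \right)}\right)^{2}} = \frac{1}{\left(40 + 4\right)^{2}} = \frac{1}{44^{2}} = \frac{1}{1936}$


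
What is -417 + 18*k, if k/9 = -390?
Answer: -63597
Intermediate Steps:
k = -3510 (k = 9*(-390) = -3510)
-417 + 18*k = -417 + 18*(-3510) = -417 - 63180 = -63597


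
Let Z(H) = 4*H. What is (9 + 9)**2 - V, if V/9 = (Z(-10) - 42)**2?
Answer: -60192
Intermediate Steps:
V = 60516 (V = 9*(4*(-10) - 42)**2 = 9*(-40 - 42)**2 = 9*(-82)**2 = 9*6724 = 60516)
(9 + 9)**2 - V = (9 + 9)**2 - 1*60516 = 18**2 - 60516 = 324 - 60516 = -60192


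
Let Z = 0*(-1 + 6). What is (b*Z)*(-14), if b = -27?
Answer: 0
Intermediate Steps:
Z = 0 (Z = 0*5 = 0)
(b*Z)*(-14) = -27*0*(-14) = 0*(-14) = 0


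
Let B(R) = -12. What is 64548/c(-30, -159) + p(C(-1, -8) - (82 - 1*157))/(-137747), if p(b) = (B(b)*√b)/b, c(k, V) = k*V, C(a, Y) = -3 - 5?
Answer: 3586/265 + 12*√67/9229049 ≈ 13.532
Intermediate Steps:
C(a, Y) = -8
c(k, V) = V*k
p(b) = -12/√b (p(b) = (-12*√b)/b = -12/√b)
64548/c(-30, -159) + p(C(-1, -8) - (82 - 1*157))/(-137747) = 64548/((-159*(-30))) - 12/√(-8 - (82 - 1*157))/(-137747) = 64548/4770 - 12/√(-8 - (82 - 157))*(-1/137747) = 64548*(1/4770) - 12/√(-8 - 1*(-75))*(-1/137747) = 3586/265 - 12/√(-8 + 75)*(-1/137747) = 3586/265 - 12*√67/67*(-1/137747) = 3586/265 + 12*√67/9229049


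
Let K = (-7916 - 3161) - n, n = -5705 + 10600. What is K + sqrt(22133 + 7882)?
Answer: -15972 + 3*sqrt(3335) ≈ -15799.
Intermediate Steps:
n = 4895
K = -15972 (K = (-7916 - 3161) - 1*4895 = -11077 - 4895 = -15972)
K + sqrt(22133 + 7882) = -15972 + sqrt(22133 + 7882) = -15972 + sqrt(30015) = -15972 + 3*sqrt(3335)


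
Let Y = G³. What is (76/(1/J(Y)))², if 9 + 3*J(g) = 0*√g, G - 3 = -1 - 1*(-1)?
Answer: 51984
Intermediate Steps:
G = 3 (G = 3 + (-1 - 1*(-1)) = 3 + (-1 + 1) = 3 + 0 = 3)
Y = 27 (Y = 3³ = 27)
J(g) = -3 (J(g) = -3 + (0*√g)/3 = -3 + (⅓)*0 = -3 + 0 = -3)
(76/(1/J(Y)))² = (76/(1/(-3)))² = (76/(-⅓))² = (76*(-3))² = (-228)² = 51984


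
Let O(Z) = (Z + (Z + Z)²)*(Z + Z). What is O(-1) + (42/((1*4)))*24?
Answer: 246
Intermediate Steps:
O(Z) = 2*Z*(Z + 4*Z²) (O(Z) = (Z + (2*Z)²)*(2*Z) = (Z + 4*Z²)*(2*Z) = 2*Z*(Z + 4*Z²))
O(-1) + (42/((1*4)))*24 = (-1)²*(2 + 8*(-1)) + (42/((1*4)))*24 = 1*(2 - 8) + (42/4)*24 = 1*(-6) + (42*(¼))*24 = -6 + (21/2)*24 = -6 + 252 = 246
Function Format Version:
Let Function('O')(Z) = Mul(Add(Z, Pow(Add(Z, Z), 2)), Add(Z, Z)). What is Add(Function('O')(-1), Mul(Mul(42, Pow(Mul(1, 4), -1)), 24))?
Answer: 246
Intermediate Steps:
Function('O')(Z) = Mul(2, Z, Add(Z, Mul(4, Pow(Z, 2)))) (Function('O')(Z) = Mul(Add(Z, Pow(Mul(2, Z), 2)), Mul(2, Z)) = Mul(Add(Z, Mul(4, Pow(Z, 2))), Mul(2, Z)) = Mul(2, Z, Add(Z, Mul(4, Pow(Z, 2)))))
Add(Function('O')(-1), Mul(Mul(42, Pow(Mul(1, 4), -1)), 24)) = Add(Mul(Pow(-1, 2), Add(2, Mul(8, -1))), Mul(Mul(42, Pow(Mul(1, 4), -1)), 24)) = Add(Mul(1, Add(2, -8)), Mul(Mul(42, Pow(4, -1)), 24)) = Add(Mul(1, -6), Mul(Mul(42, Rational(1, 4)), 24)) = Add(-6, Mul(Rational(21, 2), 24)) = Add(-6, 252) = 246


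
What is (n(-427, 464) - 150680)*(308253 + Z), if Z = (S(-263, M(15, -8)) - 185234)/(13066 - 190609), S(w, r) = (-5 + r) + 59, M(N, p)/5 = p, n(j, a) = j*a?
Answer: -2121076163256888/19727 ≈ -1.0752e+11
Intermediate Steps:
n(j, a) = a*j
M(N, p) = 5*p
S(w, r) = 54 + r
Z = 20580/19727 (Z = ((54 + 5*(-8)) - 185234)/(13066 - 190609) = ((54 - 40) - 185234)/(-177543) = (14 - 185234)*(-1/177543) = -185220*(-1/177543) = 20580/19727 ≈ 1.0432)
(n(-427, 464) - 150680)*(308253 + Z) = (464*(-427) - 150680)*(308253 + 20580/19727) = (-198128 - 150680)*(6080927511/19727) = -348808*6080927511/19727 = -2121076163256888/19727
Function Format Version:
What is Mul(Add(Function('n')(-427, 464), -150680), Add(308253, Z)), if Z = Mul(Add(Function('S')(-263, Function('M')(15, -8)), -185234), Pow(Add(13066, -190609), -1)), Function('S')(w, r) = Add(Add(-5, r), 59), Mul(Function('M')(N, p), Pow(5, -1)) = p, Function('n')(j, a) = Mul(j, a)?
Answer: Rational(-2121076163256888, 19727) ≈ -1.0752e+11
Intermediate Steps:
Function('n')(j, a) = Mul(a, j)
Function('M')(N, p) = Mul(5, p)
Function('S')(w, r) = Add(54, r)
Z = Rational(20580, 19727) (Z = Mul(Add(Add(54, Mul(5, -8)), -185234), Pow(Add(13066, -190609), -1)) = Mul(Add(Add(54, -40), -185234), Pow(-177543, -1)) = Mul(Add(14, -185234), Rational(-1, 177543)) = Mul(-185220, Rational(-1, 177543)) = Rational(20580, 19727) ≈ 1.0432)
Mul(Add(Function('n')(-427, 464), -150680), Add(308253, Z)) = Mul(Add(Mul(464, -427), -150680), Add(308253, Rational(20580, 19727))) = Mul(Add(-198128, -150680), Rational(6080927511, 19727)) = Mul(-348808, Rational(6080927511, 19727)) = Rational(-2121076163256888, 19727)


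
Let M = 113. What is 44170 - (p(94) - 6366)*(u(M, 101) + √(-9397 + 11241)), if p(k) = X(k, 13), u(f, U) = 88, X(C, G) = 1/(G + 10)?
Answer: 13900606/23 + 292834*√461/23 ≈ 8.7774e+5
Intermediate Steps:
X(C, G) = 1/(10 + G)
p(k) = 1/23 (p(k) = 1/(10 + 13) = 1/23)
44170 - (p(94) - 6366)*(u(M, 101) + √(-9397 + 11241)) = 44170 - (1/23 - 6366)*(88 + √(-9397 + 11241)) = 44170 - (-146417)*(88 + √1844)/23 = 44170 - (-146417)*(88 + 2*√461)/23 = 44170 - (-12884696/23 - 292834*√461/23) = 44170 + (12884696/23 + 292834*√461/23) = 13900606/23 + 292834*√461/23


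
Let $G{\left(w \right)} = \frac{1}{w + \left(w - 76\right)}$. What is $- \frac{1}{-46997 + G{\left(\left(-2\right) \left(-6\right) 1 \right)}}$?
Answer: $\frac{52}{2443845} \approx 2.1278 \cdot 10^{-5}$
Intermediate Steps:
$G{\left(w \right)} = \frac{1}{-76 + 2 w}$ ($G{\left(w \right)} = \frac{1}{w + \left(-76 + w\right)} = \frac{1}{-76 + 2 w}$)
$- \frac{1}{-46997 + G{\left(\left(-2\right) \left(-6\right) 1 \right)}} = - \frac{1}{-46997 + \frac{1}{2 \left(-38 + \left(-2\right) \left(-6\right) 1\right)}} = - \frac{1}{-46997 + \frac{1}{2 \left(-38 + 12 \cdot 1\right)}} = - \frac{1}{-46997 + \frac{1}{2 \left(-38 + 12\right)}} = - \frac{1}{-46997 + \frac{1}{2 \left(-26\right)}} = - \frac{1}{-46997 + \frac{1}{2} \left(- \frac{1}{26}\right)} = - \frac{1}{-46997 - \frac{1}{52}} = - \frac{1}{- \frac{2443845}{52}} = \left(-1\right) \left(- \frac{52}{2443845}\right) = \frac{52}{2443845}$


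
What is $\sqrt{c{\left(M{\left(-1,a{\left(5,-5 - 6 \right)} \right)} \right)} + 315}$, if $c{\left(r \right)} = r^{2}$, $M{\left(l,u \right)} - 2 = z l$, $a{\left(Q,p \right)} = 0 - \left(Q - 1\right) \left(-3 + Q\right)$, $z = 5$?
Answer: $18$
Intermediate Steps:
$a{\left(Q,p \right)} = - \left(-1 + Q\right) \left(-3 + Q\right)$ ($a{\left(Q,p \right)} = 0 - \left(-1 + Q\right) \left(-3 + Q\right) = - \left(-1 + Q\right) \left(-3 + Q\right)$)
$M{\left(l,u \right)} = 2 + 5 l$
$\sqrt{c{\left(M{\left(-1,a{\left(5,-5 - 6 \right)} \right)} \right)} + 315} = \sqrt{\left(2 + 5 \left(-1\right)\right)^{2} + 315} = \sqrt{\left(2 - 5\right)^{2} + 315} = \sqrt{\left(-3\right)^{2} + 315} = \sqrt{9 + 315} = \sqrt{324} = 18$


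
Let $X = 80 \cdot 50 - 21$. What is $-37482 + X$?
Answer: $-33503$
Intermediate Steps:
$X = 3979$ ($X = 4000 - 21 = 3979$)
$-37482 + X = -37482 + 3979 = -33503$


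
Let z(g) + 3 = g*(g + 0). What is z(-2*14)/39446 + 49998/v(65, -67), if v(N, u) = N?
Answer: 13792111/17930 ≈ 769.22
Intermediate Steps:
z(g) = -3 + g² (z(g) = -3 + g*(g + 0) = -3 + g*g = -3 + g²)
z(-2*14)/39446 + 49998/v(65, -67) = (-3 + (-2*14)²)/39446 + 49998/65 = (-3 + (-28)²)*(1/39446) + 49998*(1/65) = (-3 + 784)*(1/39446) + 3846/5 = 781*(1/39446) + 3846/5 = 71/3586 + 3846/5 = 13792111/17930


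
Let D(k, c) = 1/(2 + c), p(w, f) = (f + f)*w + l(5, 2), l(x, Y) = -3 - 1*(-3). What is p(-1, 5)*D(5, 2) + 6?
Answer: 7/2 ≈ 3.5000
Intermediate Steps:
l(x, Y) = 0 (l(x, Y) = -3 + 3 = 0)
p(w, f) = 2*f*w (p(w, f) = (f + f)*w + 0 = (2*f)*w + 0 = 2*f*w + 0 = 2*f*w)
p(-1, 5)*D(5, 2) + 6 = (2*5*(-1))/(2 + 2) + 6 = -10/4 + 6 = -10*¼ + 6 = -5/2 + 6 = 7/2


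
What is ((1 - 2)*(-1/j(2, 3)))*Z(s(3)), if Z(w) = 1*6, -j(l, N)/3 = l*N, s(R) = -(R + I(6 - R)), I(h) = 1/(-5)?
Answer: -1/3 ≈ -0.33333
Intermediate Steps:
I(h) = -1/5
s(R) = 1/5 - R (s(R) = -(R - 1/5) = -(-1/5 + R) = 1/5 - R)
j(l, N) = -3*N*l (j(l, N) = -3*l*N = -3*N*l)
Z(w) = 6
((1 - 2)*(-1/j(2, 3)))*Z(s(3)) = ((1 - 2)*(-1/((-3*3*2))))*6 = -(-1)/(-18)*6 = -(-1)*(-1)/18*6 = -1*1/18*6 = -1/18*6 = -1/3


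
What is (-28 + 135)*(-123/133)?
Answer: -13161/133 ≈ -98.955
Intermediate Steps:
(-28 + 135)*(-123/133) = 107*(-123*1/133) = 107*(-123/133) = -13161/133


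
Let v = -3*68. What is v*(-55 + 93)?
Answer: -7752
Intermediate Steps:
v = -204
v*(-55 + 93) = -204*(-55 + 93) = -204*38 = -7752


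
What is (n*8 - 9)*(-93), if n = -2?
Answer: 2325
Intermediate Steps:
(n*8 - 9)*(-93) = (-2*8 - 9)*(-93) = (-16 - 9)*(-93) = -25*(-93) = 2325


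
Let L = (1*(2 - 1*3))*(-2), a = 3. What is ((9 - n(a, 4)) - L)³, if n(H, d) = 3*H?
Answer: -8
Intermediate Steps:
L = 2 (L = (1*(2 - 3))*(-2) = (1*(-1))*(-2) = -1*(-2) = 2)
((9 - n(a, 4)) - L)³ = ((9 - 3*3) - 1*2)³ = ((9 - 1*9) - 2)³ = ((9 - 9) - 2)³ = (0 - 2)³ = (-2)³ = -8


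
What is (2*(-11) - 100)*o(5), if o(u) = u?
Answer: -610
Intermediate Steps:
(2*(-11) - 100)*o(5) = (2*(-11) - 100)*5 = (-22 - 100)*5 = -122*5 = -610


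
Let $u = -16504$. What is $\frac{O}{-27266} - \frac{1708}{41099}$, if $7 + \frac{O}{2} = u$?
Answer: $\frac{655300425}{560302667} \approx 1.1695$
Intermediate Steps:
$O = -33022$ ($O = -14 + 2 \left(-16504\right) = -14 - 33008 = -33022$)
$\frac{O}{-27266} - \frac{1708}{41099} = - \frac{33022}{-27266} - \frac{1708}{41099} = \left(-33022\right) \left(- \frac{1}{27266}\right) - \frac{1708}{41099} = \frac{16511}{13633} - \frac{1708}{41099} = \frac{655300425}{560302667}$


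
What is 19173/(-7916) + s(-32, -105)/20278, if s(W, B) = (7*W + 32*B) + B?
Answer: -208996109/80260324 ≈ -2.6040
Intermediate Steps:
s(W, B) = 7*W + 33*B
19173/(-7916) + s(-32, -105)/20278 = 19173/(-7916) + (7*(-32) + 33*(-105))/20278 = 19173*(-1/7916) + (-224 - 3465)*(1/20278) = -19173/7916 - 3689*1/20278 = -19173/7916 - 3689/20278 = -208996109/80260324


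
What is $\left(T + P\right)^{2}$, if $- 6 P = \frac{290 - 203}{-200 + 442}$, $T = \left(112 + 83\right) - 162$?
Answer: $\frac{254179249}{234256} \approx 1085.0$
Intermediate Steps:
$T = 33$ ($T = 195 - 162 = 33$)
$P = - \frac{29}{484}$ ($P = - \frac{\left(290 - 203\right) \frac{1}{-200 + 442}}{6} = - \frac{87 \cdot \frac{1}{242}}{6} = \left(- \frac{1}{6}\right) \frac{87}{242} = - \frac{29}{484} \approx -0.059917$)
$\left(T + P\right)^{2} = \left(33 - \frac{29}{484}\right)^{2} = \left(\frac{15943}{484}\right)^{2} = \frac{254179249}{234256}$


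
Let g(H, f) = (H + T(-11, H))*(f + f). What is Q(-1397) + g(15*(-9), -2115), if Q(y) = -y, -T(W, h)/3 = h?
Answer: -1140703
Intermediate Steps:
T(W, h) = -3*h
g(H, f) = -4*H*f (g(H, f) = (H - 3*H)*(f + f) = (-2*H)*(2*f) = -4*H*f)
Q(-1397) + g(15*(-9), -2115) = -1*(-1397) - 4*15*(-9)*(-2115) = 1397 - 4*(-135)*(-2115) = 1397 - 1142100 = -1140703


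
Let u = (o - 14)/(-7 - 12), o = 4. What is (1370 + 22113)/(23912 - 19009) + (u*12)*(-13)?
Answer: -7202503/93157 ≈ -77.316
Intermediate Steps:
u = 10/19 (u = (4 - 14)/(-7 - 12) = -10/(-19) = -10*(-1/19) = 10/19 ≈ 0.52632)
(1370 + 22113)/(23912 - 19009) + (u*12)*(-13) = (1370 + 22113)/(23912 - 19009) + ((10/19)*12)*(-13) = 23483/4903 + (120/19)*(-13) = 23483*(1/4903) - 1560/19 = 23483/4903 - 1560/19 = -7202503/93157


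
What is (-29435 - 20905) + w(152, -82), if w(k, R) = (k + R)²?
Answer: -45440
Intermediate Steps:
w(k, R) = (R + k)²
(-29435 - 20905) + w(152, -82) = (-29435 - 20905) + (-82 + 152)² = -50340 + 70² = -50340 + 4900 = -45440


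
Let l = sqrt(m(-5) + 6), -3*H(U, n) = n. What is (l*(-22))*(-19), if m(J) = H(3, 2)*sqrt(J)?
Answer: 418*sqrt(54 - 6*I*sqrt(5))/3 ≈ 1031.6 - 126.24*I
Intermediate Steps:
H(U, n) = -n/3
m(J) = -2*sqrt(J)/3 (m(J) = (-1/3*2)*sqrt(J) = -2*sqrt(J)/3)
l = sqrt(6 - 2*I*sqrt(5)/3) (l = sqrt(-2*I*sqrt(5)/3 + 6) = sqrt(6 - 2*I*sqrt(5)/3) ≈ 2.468 - 0.302*I)
(l*(-22))*(-19) = ((sqrt(54 - 6*I*sqrt(5))/3)*(-22))*(-19) = -22*sqrt(54 - 6*I*sqrt(5))/3*(-19) = 418*sqrt(54 - 6*I*sqrt(5))/3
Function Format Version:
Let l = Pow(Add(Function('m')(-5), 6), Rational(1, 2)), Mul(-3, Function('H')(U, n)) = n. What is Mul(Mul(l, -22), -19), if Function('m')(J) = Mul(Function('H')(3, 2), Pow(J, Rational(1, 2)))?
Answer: Mul(Rational(418, 3), Pow(Add(54, Mul(-6, I, Pow(5, Rational(1, 2)))), Rational(1, 2))) ≈ Add(1031.6, Mul(-126.24, I))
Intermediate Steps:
Function('H')(U, n) = Mul(Rational(-1, 3), n)
Function('m')(J) = Mul(Rational(-2, 3), Pow(J, Rational(1, 2))) (Function('m')(J) = Mul(Mul(Rational(-1, 3), 2), Pow(J, Rational(1, 2))) = Mul(Rational(-2, 3), Pow(J, Rational(1, 2))))
l = Pow(Add(6, Mul(Rational(-2, 3), I, Pow(5, Rational(1, 2)))), Rational(1, 2)) (l = Pow(Add(Mul(Rational(-2, 3), Pow(-5, Rational(1, 2))), 6), Rational(1, 2)) = Pow(Add(Mul(Rational(-2, 3), Mul(I, Pow(5, Rational(1, 2)))), 6), Rational(1, 2)) = Pow(Add(Mul(Rational(-2, 3), I, Pow(5, Rational(1, 2))), 6), Rational(1, 2)) = Pow(Add(6, Mul(Rational(-2, 3), I, Pow(5, Rational(1, 2)))), Rational(1, 2)) ≈ Add(2.4680, Mul(-0.30200, I)))
Mul(Mul(l, -22), -19) = Mul(Mul(Mul(Rational(1, 3), Pow(Add(54, Mul(-6, I, Pow(5, Rational(1, 2)))), Rational(1, 2))), -22), -19) = Mul(Mul(Rational(-22, 3), Pow(Add(54, Mul(-6, I, Pow(5, Rational(1, 2)))), Rational(1, 2))), -19) = Mul(Rational(418, 3), Pow(Add(54, Mul(-6, I, Pow(5, Rational(1, 2)))), Rational(1, 2)))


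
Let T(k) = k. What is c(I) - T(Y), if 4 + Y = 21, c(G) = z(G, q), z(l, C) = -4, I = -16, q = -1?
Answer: -21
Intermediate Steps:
c(G) = -4
Y = 17 (Y = -4 + 21 = 17)
c(I) - T(Y) = -4 - 1*17 = -4 - 17 = -21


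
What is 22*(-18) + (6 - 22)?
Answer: -412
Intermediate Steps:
22*(-18) + (6 - 22) = -396 - 16 = -412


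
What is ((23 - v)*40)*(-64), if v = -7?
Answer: -76800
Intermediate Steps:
((23 - v)*40)*(-64) = ((23 - 1*(-7))*40)*(-64) = ((23 + 7)*40)*(-64) = (30*40)*(-64) = 1200*(-64) = -76800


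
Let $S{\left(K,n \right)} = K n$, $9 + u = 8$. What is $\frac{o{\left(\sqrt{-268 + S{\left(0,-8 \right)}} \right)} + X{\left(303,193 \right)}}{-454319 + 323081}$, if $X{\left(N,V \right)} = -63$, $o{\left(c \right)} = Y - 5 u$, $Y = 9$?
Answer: $\frac{49}{131238} \approx 0.00037337$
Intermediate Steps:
$u = -1$ ($u = -9 + 8 = -1$)
$o{\left(c \right)} = 14$ ($o{\left(c \right)} = 9 - -5 = 9 + 5 = 14$)
$\frac{o{\left(\sqrt{-268 + S{\left(0,-8 \right)}} \right)} + X{\left(303,193 \right)}}{-454319 + 323081} = \frac{14 - 63}{-454319 + 323081} = - \frac{49}{-131238} = \left(-49\right) \left(- \frac{1}{131238}\right) = \frac{49}{131238}$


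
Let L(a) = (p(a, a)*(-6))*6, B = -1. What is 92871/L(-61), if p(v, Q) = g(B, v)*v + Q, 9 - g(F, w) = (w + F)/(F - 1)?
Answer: -10319/5124 ≈ -2.0139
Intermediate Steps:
g(F, w) = 9 - (F + w)/(-1 + F) (g(F, w) = 9 - (w + F)/(F - 1) = 9 - (F + w)/(-1 + F))
p(v, Q) = Q + v*(17/2 + v/2) (p(v, Q) = ((-9 - v + 8*(-1))/(-1 - 1))*v + Q = ((-9 - v - 8)/(-2))*v + Q = (-(-17 - v)/2)*v + Q = (17/2 + v/2)*v + Q = v*(17/2 + v/2) + Q = Q + v*(17/2 + v/2))
L(a) = -36*a - 18*a*(17 + a) (L(a) = ((a + a*(17 + a)/2)*(-6))*6 = (-6*a - 3*a*(17 + a))*6 = -36*a - 18*a*(17 + a))
92871/L(-61) = 92871/((18*(-61)*(-19 - 1*(-61)))) = 92871/((18*(-61)*(-19 + 61))) = 92871/((18*(-61)*42)) = 92871/(-46116) = 92871*(-1/46116) = -10319/5124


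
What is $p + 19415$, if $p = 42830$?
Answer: $62245$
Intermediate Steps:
$p + 19415 = 42830 + 19415 = 62245$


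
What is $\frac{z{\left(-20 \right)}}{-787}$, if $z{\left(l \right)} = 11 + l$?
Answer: $\frac{9}{787} \approx 0.011436$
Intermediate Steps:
$\frac{z{\left(-20 \right)}}{-787} = \frac{11 - 20}{-787} = \left(-9\right) \left(- \frac{1}{787}\right) = \frac{9}{787}$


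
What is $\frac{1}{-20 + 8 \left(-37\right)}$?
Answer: $- \frac{1}{316} \approx -0.0031646$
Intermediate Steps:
$\frac{1}{-20 + 8 \left(-37\right)} = \frac{1}{-20 - 296} = \frac{1}{-316} = - \frac{1}{316}$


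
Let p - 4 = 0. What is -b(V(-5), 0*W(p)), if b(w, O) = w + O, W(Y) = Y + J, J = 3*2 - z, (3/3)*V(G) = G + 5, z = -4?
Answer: 0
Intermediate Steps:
V(G) = 5 + G (V(G) = G + 5 = 5 + G)
J = 10 (J = 3*2 - 1*(-4) = 6 + 4 = 10)
p = 4 (p = 4 + 0 = 4)
W(Y) = 10 + Y (W(Y) = Y + 10 = 10 + Y)
b(w, O) = O + w
-b(V(-5), 0*W(p)) = -(0*(10 + 4) + (5 - 5)) = -(0*14 + 0) = -(0 + 0) = -1*0 = 0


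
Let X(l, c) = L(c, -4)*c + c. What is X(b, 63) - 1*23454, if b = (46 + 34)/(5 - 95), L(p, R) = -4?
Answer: -23643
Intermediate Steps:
b = -8/9 (b = 80/(-90) = 80*(-1/90) = -8/9 ≈ -0.88889)
X(l, c) = -3*c (X(l, c) = -4*c + c = -3*c)
X(b, 63) - 1*23454 = -3*63 - 1*23454 = -189 - 23454 = -23643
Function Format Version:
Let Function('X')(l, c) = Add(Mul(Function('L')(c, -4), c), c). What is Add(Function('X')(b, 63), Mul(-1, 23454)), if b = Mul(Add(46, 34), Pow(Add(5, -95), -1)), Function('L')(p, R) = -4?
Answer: -23643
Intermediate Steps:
b = Rational(-8, 9) (b = Mul(80, Pow(-90, -1)) = Mul(80, Rational(-1, 90)) = Rational(-8, 9) ≈ -0.88889)
Function('X')(l, c) = Mul(-3, c) (Function('X')(l, c) = Add(Mul(-4, c), c) = Mul(-3, c))
Add(Function('X')(b, 63), Mul(-1, 23454)) = Add(Mul(-3, 63), Mul(-1, 23454)) = Add(-189, -23454) = -23643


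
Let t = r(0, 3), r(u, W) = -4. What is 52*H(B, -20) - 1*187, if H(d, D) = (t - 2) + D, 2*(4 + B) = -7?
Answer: -1539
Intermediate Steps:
t = -4
B = -15/2 (B = -4 + (1/2)*(-7) = -4 - 7/2 = -15/2 ≈ -7.5000)
H(d, D) = -6 + D (H(d, D) = (-4 - 2) + D = -6 + D)
52*H(B, -20) - 1*187 = 52*(-6 - 20) - 1*187 = 52*(-26) - 187 = -1352 - 187 = -1539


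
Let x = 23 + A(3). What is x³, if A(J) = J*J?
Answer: 32768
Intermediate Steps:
A(J) = J²
x = 32 (x = 23 + 3² = 23 + 9 = 32)
x³ = 32³ = 32768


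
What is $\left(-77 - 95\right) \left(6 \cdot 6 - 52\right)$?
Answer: $2752$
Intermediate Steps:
$\left(-77 - 95\right) \left(6 \cdot 6 - 52\right) = - 172 \left(36 - 52\right) = \left(-172\right) \left(-16\right) = 2752$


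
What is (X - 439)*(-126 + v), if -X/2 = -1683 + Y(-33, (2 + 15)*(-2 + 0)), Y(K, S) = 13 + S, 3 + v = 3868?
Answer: 11101091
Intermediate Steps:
v = 3865 (v = -3 + 3868 = 3865)
X = 3408 (X = -2*(-1683 + (13 + (2 + 15)*(-2 + 0))) = -2*(-1683 + (13 + 17*(-2))) = -2*(-1683 + (13 - 34)) = -2*(-1683 - 21) = -2*(-1704) = 3408)
(X - 439)*(-126 + v) = (3408 - 439)*(-126 + 3865) = 2969*3739 = 11101091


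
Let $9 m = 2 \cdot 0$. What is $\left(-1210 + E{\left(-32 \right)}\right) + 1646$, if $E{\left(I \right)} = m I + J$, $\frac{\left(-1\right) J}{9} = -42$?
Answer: $814$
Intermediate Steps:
$J = 378$ ($J = \left(-9\right) \left(-42\right) = 378$)
$m = 0$ ($m = \frac{2 \cdot 0}{9} = \frac{1}{9} \cdot 0 = 0$)
$E{\left(I \right)} = 378$ ($E{\left(I \right)} = 0 I + 378 = 0 + 378 = 378$)
$\left(-1210 + E{\left(-32 \right)}\right) + 1646 = \left(-1210 + 378\right) + 1646 = -832 + 1646 = 814$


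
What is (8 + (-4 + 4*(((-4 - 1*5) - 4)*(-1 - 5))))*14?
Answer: 4424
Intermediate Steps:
(8 + (-4 + 4*(((-4 - 1*5) - 4)*(-1 - 5))))*14 = (8 + (-4 + 4*(((-4 - 5) - 4)*(-6))))*14 = (8 + (-4 + 4*((-9 - 4)*(-6))))*14 = (8 + (-4 + 4*(-13*(-6))))*14 = (8 + (-4 + 4*78))*14 = (8 + (-4 + 312))*14 = (8 + 308)*14 = 316*14 = 4424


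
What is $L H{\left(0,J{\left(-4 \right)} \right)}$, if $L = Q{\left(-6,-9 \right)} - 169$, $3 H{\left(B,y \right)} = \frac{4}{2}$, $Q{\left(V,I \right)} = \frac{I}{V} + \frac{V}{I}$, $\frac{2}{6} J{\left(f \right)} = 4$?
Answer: $- \frac{1001}{9} \approx -111.22$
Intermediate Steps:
$J{\left(f \right)} = 12$ ($J{\left(f \right)} = 3 \cdot 4 = 12$)
$H{\left(B,y \right)} = \frac{2}{3}$ ($H{\left(B,y \right)} = \frac{4 \cdot \frac{1}{2}}{3} = \frac{1}{3} \cdot 2 = \frac{2}{3}$)
$L = - \frac{1001}{6}$ ($L = \left(- \frac{9}{-6} - \frac{6}{-9}\right) - 169 = \left(\left(-9\right) \left(- \frac{1}{6}\right) - - \frac{2}{3}\right) - 169 = \left(\frac{3}{2} + \frac{2}{3}\right) - 169 = \frac{13}{6} - 169 = - \frac{1001}{6} \approx -166.83$)
$L H{\left(0,J{\left(-4 \right)} \right)} = \left(- \frac{1001}{6}\right) \frac{2}{3} = - \frac{1001}{9}$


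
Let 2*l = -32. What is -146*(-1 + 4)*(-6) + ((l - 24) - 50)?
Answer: 2538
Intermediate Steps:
l = -16 (l = (½)*(-32) = -16)
-146*(-1 + 4)*(-6) + ((l - 24) - 50) = -146*(-1 + 4)*(-6) + ((-16 - 24) - 50) = -438*(-6) + (-40 - 50) = -146*(-18) - 90 = 2628 - 90 = 2538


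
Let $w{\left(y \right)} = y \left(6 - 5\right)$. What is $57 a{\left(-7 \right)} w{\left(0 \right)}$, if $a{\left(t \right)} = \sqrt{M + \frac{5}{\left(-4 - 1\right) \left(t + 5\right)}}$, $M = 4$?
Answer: $0$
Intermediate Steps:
$w{\left(y \right)} = y$ ($w{\left(y \right)} = y 1 = y$)
$a{\left(t \right)} = \sqrt{4 + \frac{5}{-25 - 5 t}}$ ($a{\left(t \right)} = \sqrt{4 + \frac{5}{\left(-4 - 1\right) \left(t + 5\right)}} = \sqrt{4 + \frac{5}{\left(-5\right) \left(5 + t\right)}} = \sqrt{4 + \frac{5}{-25 - 5 t}}$)
$57 a{\left(-7 \right)} w{\left(0 \right)} = 57 \sqrt{\frac{19 + 4 \left(-7\right)}{5 - 7}} \cdot 0 = 57 \sqrt{\frac{19 - 28}{-2}} \cdot 0 = 57 \sqrt{\left(- \frac{1}{2}\right) \left(-9\right)} 0 = 57 \sqrt{\frac{9}{2}} \cdot 0 = 57 \frac{3 \sqrt{2}}{2} \cdot 0 = \frac{171 \sqrt{2}}{2} \cdot 0 = 0$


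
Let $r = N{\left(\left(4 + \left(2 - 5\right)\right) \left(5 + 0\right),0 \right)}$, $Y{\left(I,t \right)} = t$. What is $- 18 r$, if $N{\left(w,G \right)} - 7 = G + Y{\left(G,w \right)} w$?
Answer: $-576$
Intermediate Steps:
$N{\left(w,G \right)} = 7 + G + w^{2}$ ($N{\left(w,G \right)} = 7 + \left(G + w w\right) = 7 + \left(G + w^{2}\right) = 7 + G + w^{2}$)
$r = 32$ ($r = 7 + 0 + \left(\left(4 + \left(2 - 5\right)\right) \left(5 + 0\right)\right)^{2} = 7 + 0 + \left(\left(4 - 3\right) 5\right)^{2} = 7 + 0 + \left(1 \cdot 5\right)^{2} = 7 + 0 + 5^{2} = 7 + 0 + 25 = 32$)
$- 18 r = \left(-18\right) 32 = -576$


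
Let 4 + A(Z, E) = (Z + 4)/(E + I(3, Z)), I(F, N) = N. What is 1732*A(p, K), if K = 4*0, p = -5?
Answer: -32908/5 ≈ -6581.6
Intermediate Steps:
K = 0
A(Z, E) = -4 + (4 + Z)/(E + Z) (A(Z, E) = -4 + (Z + 4)/(E + Z) = -4 + (4 + Z)/(E + Z))
1732*A(p, K) = 1732*((4 - 4*0 - 3*(-5))/(0 - 5)) = 1732*((4 + 0 + 15)/(-5)) = 1732*(-⅕*19) = 1732*(-19/5) = -32908/5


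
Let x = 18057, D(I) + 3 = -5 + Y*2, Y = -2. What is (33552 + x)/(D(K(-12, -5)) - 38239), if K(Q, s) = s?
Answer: -51609/38251 ≈ -1.3492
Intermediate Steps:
D(I) = -12 (D(I) = -3 + (-5 - 2*2) = -3 + (-5 - 4) = -3 - 9 = -12)
(33552 + x)/(D(K(-12, -5)) - 38239) = (33552 + 18057)/(-12 - 38239) = 51609/(-38251) = 51609*(-1/38251) = -51609/38251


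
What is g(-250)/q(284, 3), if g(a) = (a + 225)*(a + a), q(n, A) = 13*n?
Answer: 3125/923 ≈ 3.3857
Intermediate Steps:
g(a) = 2*a*(225 + a) (g(a) = (225 + a)*(2*a) = 2*a*(225 + a))
g(-250)/q(284, 3) = (2*(-250)*(225 - 250))/((13*284)) = (2*(-250)*(-25))/3692 = 12500*(1/3692) = 3125/923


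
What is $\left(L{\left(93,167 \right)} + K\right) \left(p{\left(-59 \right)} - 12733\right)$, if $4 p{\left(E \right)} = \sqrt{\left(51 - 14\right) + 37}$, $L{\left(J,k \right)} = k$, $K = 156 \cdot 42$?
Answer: $-85553027 + \frac{6719 \sqrt{74}}{4} \approx -8.5539 \cdot 10^{7}$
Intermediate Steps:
$K = 6552$
$p{\left(E \right)} = \frac{\sqrt{74}}{4}$ ($p{\left(E \right)} = \frac{\sqrt{\left(51 - 14\right) + 37}}{4} = \frac{\sqrt{37 + 37}}{4} = \frac{\sqrt{74}}{4}$)
$\left(L{\left(93,167 \right)} + K\right) \left(p{\left(-59 \right)} - 12733\right) = \left(167 + 6552\right) \left(\frac{\sqrt{74}}{4} - 12733\right) = 6719 \left(-12733 + \frac{\sqrt{74}}{4}\right) = -85553027 + \frac{6719 \sqrt{74}}{4}$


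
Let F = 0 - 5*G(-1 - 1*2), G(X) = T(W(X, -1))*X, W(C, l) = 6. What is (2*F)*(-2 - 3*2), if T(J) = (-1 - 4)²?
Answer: -6000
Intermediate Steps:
T(J) = 25 (T(J) = (-5)² = 25)
G(X) = 25*X
F = 375 (F = 0 - 125*(-1 - 1*2) = 0 - 125*(-1 - 2) = 0 - 125*(-3) = 0 - 5*(-75) = 0 + 375 = 375)
(2*F)*(-2 - 3*2) = (2*375)*(-2 - 3*2) = 750*(-2 - 6) = 750*(-8) = -6000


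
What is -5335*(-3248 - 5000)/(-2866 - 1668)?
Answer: -22001540/2267 ≈ -9705.1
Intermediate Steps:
-5335*(-3248 - 5000)/(-2866 - 1668) = -5335/((-4534/(-8248))) = -5335/((-4534*(-1/8248))) = -5335/2267/4124 = -5335*4124/2267 = -22001540/2267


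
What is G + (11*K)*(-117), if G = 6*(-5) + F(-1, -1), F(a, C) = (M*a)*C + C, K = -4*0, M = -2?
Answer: -33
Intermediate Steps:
K = 0
F(a, C) = C - 2*C*a (F(a, C) = (-2*a)*C + C = -2*C*a + C = C - 2*C*a)
G = -33 (G = 6*(-5) - (1 - 2*(-1)) = -30 - (1 + 2) = -30 - 1*3 = -30 - 3 = -33)
G + (11*K)*(-117) = -33 + (11*0)*(-117) = -33 + 0*(-117) = -33 + 0 = -33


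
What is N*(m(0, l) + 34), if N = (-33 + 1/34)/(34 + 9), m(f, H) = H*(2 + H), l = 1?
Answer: -41477/1462 ≈ -28.370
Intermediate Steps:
N = -1121/1462 (N = (-33 + 1/34)/43 = -1121/34*1/43 = -1121/1462 ≈ -0.76676)
N*(m(0, l) + 34) = -1121*(1*(2 + 1) + 34)/1462 = -1121*(1*3 + 34)/1462 = -1121*(3 + 34)/1462 = -1121/1462*37 = -41477/1462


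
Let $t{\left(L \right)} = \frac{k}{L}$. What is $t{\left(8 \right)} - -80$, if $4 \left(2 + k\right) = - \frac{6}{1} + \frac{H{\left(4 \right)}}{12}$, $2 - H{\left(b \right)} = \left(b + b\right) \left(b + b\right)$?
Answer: $\frac{15245}{192} \approx 79.401$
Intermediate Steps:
$H{\left(b \right)} = 2 - 4 b^{2}$ ($H{\left(b \right)} = 2 - \left(b + b\right) \left(b + b\right) = 2 - 2 b 2 b = 2 - 4 b^{2}$)
$k = - \frac{115}{24}$ ($k = -2 + \frac{- \frac{6}{1} + \frac{2 - 4 \cdot 4^{2}}{12}}{4} = -2 + \frac{\left(-6\right) 1 + \left(2 - 64\right) \frac{1}{12}}{4} = -2 + \frac{-6 + \left(2 - 64\right) \frac{1}{12}}{4} = -2 + \frac{-6 - \frac{31}{6}}{4} = -2 + \frac{1}{4} \left(- \frac{67}{6}\right) = -2 - \frac{67}{24} = - \frac{115}{24} \approx -4.7917$)
$t{\left(L \right)} = - \frac{115}{24 L}$
$t{\left(8 \right)} - -80 = - \frac{115}{24 \cdot 8} - -80 = \left(- \frac{115}{24}\right) \frac{1}{8} + 80 = - \frac{115}{192} + 80 = \frac{15245}{192}$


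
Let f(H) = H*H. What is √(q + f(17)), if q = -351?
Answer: I*√62 ≈ 7.874*I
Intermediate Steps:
f(H) = H²
√(q + f(17)) = √(-351 + 17²) = √(-351 + 289) = √(-62) = I*√62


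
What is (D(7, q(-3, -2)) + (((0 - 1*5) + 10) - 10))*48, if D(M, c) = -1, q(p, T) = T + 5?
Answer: -288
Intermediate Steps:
q(p, T) = 5 + T
(D(7, q(-3, -2)) + (((0 - 1*5) + 10) - 10))*48 = (-1 + (((0 - 1*5) + 10) - 10))*48 = (-1 + (((0 - 5) + 10) - 10))*48 = (-1 + ((-5 + 10) - 10))*48 = (-1 + (5 - 10))*48 = (-1 - 5)*48 = -6*48 = -288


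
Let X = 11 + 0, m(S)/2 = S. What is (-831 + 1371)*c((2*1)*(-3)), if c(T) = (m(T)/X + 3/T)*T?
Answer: 56700/11 ≈ 5154.5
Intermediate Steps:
m(S) = 2*S
X = 11
c(T) = T*(3/T + 2*T/11) (c(T) = ((2*T)/11 + 3/T)*T = ((2*T)*(1/11) + 3/T)*T = (2*T/11 + 3/T)*T = (3/T + 2*T/11)*T = T*(3/T + 2*T/11))
(-831 + 1371)*c((2*1)*(-3)) = (-831 + 1371)*(3 + 2*((2*1)*(-3))²/11) = 540*(3 + 2*(2*(-3))²/11) = 540*(3 + (2/11)*(-6)²) = 540*(3 + (2/11)*36) = 540*(3 + 72/11) = 540*(105/11) = 56700/11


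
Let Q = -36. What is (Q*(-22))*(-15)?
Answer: -11880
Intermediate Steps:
(Q*(-22))*(-15) = -36*(-22)*(-15) = 792*(-15) = -11880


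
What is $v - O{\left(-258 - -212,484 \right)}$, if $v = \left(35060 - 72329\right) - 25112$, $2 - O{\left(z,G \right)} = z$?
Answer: $-62429$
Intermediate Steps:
$O{\left(z,G \right)} = 2 - z$
$v = -62381$ ($v = -37269 - 25112 = -62381$)
$v - O{\left(-258 - -212,484 \right)} = -62381 - \left(2 - \left(-258 - -212\right)\right) = -62381 - \left(2 - \left(-258 + 212\right)\right) = -62381 - \left(2 - -46\right) = -62381 - \left(2 + 46\right) = -62381 - 48 = -62429$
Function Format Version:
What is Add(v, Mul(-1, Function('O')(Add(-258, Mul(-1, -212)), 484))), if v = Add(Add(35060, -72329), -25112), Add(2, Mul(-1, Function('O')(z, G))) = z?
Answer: -62429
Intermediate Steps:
Function('O')(z, G) = Add(2, Mul(-1, z))
v = -62381 (v = Add(-37269, -25112) = -62381)
Add(v, Mul(-1, Function('O')(Add(-258, Mul(-1, -212)), 484))) = Add(-62381, Mul(-1, Add(2, Mul(-1, Add(-258, Mul(-1, -212)))))) = Add(-62381, Mul(-1, Add(2, Mul(-1, Add(-258, 212))))) = Add(-62381, Mul(-1, Add(2, Mul(-1, -46)))) = Add(-62381, Mul(-1, Add(2, 46))) = Add(-62381, Mul(-1, 48)) = Add(-62381, -48) = -62429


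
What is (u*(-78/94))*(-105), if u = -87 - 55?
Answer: -581490/47 ≈ -12372.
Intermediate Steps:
u = -142
(u*(-78/94))*(-105) = -(-11076)/94*(-105) = -142*(-39/47)*(-105) = (5538/47)*(-105) = -581490/47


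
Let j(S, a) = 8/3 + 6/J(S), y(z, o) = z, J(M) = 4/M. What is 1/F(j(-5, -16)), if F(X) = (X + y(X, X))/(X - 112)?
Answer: 701/58 ≈ 12.086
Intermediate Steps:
j(S, a) = 8/3 + 3*S/2 (j(S, a) = 8/3 + 6/((4/S)) = 8*(⅓) + 6*(S/4) = 8/3 + 3*S/2)
F(X) = 2*X/(-112 + X) (F(X) = (X + X)/(X - 112) = (2*X)/(-112 + X) = 2*X/(-112 + X))
1/F(j(-5, -16)) = 1/(2*(8/3 + (3/2)*(-5))/(-112 + (8/3 + (3/2)*(-5)))) = 1/(2*(8/3 - 15/2)/(-112 + (8/3 - 15/2))) = 1/(2*(-29/6)/(-112 - 29/6)) = 1/(2*(-29/6)/(-701/6)) = 1/(2*(-29/6)*(-6/701)) = 1/(58/701) = 701/58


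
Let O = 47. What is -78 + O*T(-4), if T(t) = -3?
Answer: -219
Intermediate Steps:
-78 + O*T(-4) = -78 + 47*(-3) = -78 - 141 = -219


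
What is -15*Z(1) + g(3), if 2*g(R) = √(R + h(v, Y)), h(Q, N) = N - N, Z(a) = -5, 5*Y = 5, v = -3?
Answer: 75 + √3/2 ≈ 75.866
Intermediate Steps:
Y = 1 (Y = (⅕)*5 = 1)
h(Q, N) = 0
g(R) = √R/2 (g(R) = √(R + 0)/2 = √R/2)
-15*Z(1) + g(3) = -15*(-5) + √3/2 = 75 + √3/2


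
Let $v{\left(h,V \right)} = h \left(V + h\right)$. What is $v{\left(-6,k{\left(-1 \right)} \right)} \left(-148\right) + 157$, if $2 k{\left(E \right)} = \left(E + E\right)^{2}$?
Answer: $-3395$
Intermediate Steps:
$k{\left(E \right)} = 2 E^{2}$ ($k{\left(E \right)} = \frac{\left(E + E\right)^{2}}{2} = \frac{\left(2 E\right)^{2}}{2} = \frac{4 E^{2}}{2} = 2 E^{2}$)
$v{\left(-6,k{\left(-1 \right)} \right)} \left(-148\right) + 157 = - 6 \left(2 \left(-1\right)^{2} - 6\right) \left(-148\right) + 157 = - 6 \left(2 \cdot 1 - 6\right) \left(-148\right) + 157 = - 6 \left(2 - 6\right) \left(-148\right) + 157 = \left(-6\right) \left(-4\right) \left(-148\right) + 157 = 24 \left(-148\right) + 157 = -3552 + 157 = -3395$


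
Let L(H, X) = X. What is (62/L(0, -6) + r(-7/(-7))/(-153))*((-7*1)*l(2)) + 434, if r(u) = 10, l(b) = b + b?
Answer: 110950/153 ≈ 725.16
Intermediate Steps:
l(b) = 2*b
(62/L(0, -6) + r(-7/(-7))/(-153))*((-7*1)*l(2)) + 434 = (62/(-6) + 10/(-153))*((-7*1)*(2*2)) + 434 = (62*(-⅙) + 10*(-1/153))*(-7*4) + 434 = (-31/3 - 10/153)*(-28) + 434 = -1591/153*(-28) + 434 = 44548/153 + 434 = 110950/153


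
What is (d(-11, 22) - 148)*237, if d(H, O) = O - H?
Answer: -27255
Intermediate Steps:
(d(-11, 22) - 148)*237 = ((22 - 1*(-11)) - 148)*237 = ((22 + 11) - 148)*237 = (33 - 148)*237 = -115*237 = -27255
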